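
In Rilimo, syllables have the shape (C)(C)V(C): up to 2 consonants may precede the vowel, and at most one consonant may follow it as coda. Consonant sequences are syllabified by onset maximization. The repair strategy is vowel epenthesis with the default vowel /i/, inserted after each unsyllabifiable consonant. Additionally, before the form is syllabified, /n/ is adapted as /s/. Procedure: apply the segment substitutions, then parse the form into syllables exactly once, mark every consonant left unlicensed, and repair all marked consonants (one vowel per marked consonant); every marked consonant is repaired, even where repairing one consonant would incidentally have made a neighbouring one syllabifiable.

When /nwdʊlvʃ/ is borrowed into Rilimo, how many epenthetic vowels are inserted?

After substitution the input is /swdʊlvʃ/.
The unsyllabifiable consonants are /s/, /v/, /ʃ/; each receives one epenthetic vowel.

3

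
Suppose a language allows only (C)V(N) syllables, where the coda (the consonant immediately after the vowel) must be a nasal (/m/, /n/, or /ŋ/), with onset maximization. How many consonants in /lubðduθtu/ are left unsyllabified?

3

Under (C)V(N), the unsyllabifiable consonants are /b/, /ð/, /θ/ (only a nasal (/m/, /n/, or /ŋ/) is licensed in coda position; onsets are limited to one consonant).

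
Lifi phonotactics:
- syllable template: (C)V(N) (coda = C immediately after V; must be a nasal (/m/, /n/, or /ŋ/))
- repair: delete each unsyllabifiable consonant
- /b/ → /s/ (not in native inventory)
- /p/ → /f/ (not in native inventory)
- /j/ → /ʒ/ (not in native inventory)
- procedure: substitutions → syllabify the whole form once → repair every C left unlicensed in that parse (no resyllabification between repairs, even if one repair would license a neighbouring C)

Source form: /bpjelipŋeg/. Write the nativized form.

ʒeliŋe

Substitution: /b/ → /s/, /p/ → /f/, /j/ → /ʒ/, giving /sfʒelifŋeg/.
The consonants /s/, /f/, /f/, /g/ cannot be parsed into a legal (C)V(N) syllable (only a nasal (/m/, /n/, or /ŋ/) is licensed in coda position; onsets are limited to one consonant).
Each unlicensed consonant is deleted: /s/, /f/, /f/, /g/.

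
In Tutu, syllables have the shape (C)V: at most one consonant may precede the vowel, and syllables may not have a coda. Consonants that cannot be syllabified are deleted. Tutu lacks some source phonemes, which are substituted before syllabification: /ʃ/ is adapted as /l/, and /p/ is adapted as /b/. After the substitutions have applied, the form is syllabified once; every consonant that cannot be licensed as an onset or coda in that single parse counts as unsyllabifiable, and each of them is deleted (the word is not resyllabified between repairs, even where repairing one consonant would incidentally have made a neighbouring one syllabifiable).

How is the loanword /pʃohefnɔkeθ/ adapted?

lohenɔke

Substitution: /p/ → /b/, /ʃ/ → /l/, giving /blohefnɔkeθ/.
The consonants /b/, /f/, /θ/ cannot be parsed into a legal (C)V syllable (no codas are permitted; onsets are limited to one consonant).
Deletion applies to /b/, /f/, /θ/.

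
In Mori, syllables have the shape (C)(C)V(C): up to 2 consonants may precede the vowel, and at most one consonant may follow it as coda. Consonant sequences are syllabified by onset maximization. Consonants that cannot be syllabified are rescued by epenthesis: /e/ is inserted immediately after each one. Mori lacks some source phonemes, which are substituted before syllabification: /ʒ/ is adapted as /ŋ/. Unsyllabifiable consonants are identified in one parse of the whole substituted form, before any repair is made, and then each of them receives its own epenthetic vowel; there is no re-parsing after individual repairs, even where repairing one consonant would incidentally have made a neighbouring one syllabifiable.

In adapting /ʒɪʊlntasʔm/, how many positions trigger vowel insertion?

After substitution the input is /ŋɪʊlntasʔm/.
The unsyllabifiable consonants are /ʔ/, /m/; each receives one epenthetic vowel.

2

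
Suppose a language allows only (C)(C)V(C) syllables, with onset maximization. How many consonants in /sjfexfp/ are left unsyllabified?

The consonants /s/, /f/, /p/ cannot be parsed into a legal (C)(C)V(C) syllable (at most one coda consonant is licensed; onsets may contain at most 2 consonants).

3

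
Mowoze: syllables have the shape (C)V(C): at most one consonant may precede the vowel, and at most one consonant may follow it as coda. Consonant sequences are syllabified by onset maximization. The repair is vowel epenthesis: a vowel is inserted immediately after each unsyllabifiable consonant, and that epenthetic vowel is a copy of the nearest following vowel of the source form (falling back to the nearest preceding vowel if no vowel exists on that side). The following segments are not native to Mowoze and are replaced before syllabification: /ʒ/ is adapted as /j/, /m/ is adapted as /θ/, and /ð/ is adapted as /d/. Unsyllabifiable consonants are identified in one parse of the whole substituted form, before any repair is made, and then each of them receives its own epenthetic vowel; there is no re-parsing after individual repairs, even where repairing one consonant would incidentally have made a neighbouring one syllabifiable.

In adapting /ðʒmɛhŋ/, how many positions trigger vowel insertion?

3

After substitution the input is /djθɛhŋ/.
The unsyllabifiable consonants are /d/, /j/, /ŋ/; each receives one epenthetic vowel.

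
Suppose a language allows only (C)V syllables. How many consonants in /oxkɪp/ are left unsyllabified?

2

Under (C)V, the unsyllabifiable consonants are /x/, /p/ (no codas are permitted; onsets are limited to one consonant).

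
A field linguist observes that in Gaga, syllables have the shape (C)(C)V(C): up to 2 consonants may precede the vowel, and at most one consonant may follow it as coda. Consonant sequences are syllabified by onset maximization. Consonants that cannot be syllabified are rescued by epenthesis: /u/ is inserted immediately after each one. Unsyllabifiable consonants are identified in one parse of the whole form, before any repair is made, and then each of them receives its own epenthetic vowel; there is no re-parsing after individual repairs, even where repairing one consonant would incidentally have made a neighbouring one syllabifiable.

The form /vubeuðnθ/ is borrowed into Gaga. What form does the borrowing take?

vubeuðnuθu

Syllabifying with onset maximization leaves /n/, /θ/ stranded (at most one coda consonant is licensed; onsets may contain at most 2 consonants).
Epenthesis after each stranded consonant: /n/ → /nu/, /θ/ → /θu/.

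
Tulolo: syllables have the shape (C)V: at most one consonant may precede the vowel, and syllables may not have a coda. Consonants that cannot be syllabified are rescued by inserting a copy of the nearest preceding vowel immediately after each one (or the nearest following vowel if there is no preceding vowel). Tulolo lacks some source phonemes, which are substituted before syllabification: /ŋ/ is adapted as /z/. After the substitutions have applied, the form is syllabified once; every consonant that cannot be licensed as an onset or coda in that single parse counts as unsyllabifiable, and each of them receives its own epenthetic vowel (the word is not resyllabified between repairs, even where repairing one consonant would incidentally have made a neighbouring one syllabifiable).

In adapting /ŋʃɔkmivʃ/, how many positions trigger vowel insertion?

After substitution the input is /zʃɔkmivʃ/.
The unsyllabifiable consonants are /z/, /k/, /v/, /ʃ/; each receives one epenthetic vowel.

4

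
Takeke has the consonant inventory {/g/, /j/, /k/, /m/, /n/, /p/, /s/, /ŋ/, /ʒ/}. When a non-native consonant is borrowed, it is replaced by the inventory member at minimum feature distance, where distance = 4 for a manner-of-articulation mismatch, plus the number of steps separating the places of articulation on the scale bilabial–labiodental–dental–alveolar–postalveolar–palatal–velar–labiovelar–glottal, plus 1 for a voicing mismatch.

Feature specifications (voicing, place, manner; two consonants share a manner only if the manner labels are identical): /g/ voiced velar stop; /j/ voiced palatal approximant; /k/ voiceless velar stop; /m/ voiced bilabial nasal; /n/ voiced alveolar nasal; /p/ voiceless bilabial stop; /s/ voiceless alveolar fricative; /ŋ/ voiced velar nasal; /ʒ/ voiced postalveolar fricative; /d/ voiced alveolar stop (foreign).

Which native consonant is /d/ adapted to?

g

/g/ is closest: same manner (stop), place distance 3 (alveolar→velar), same voicing; total 3. Next closest is /k/ at distance 4.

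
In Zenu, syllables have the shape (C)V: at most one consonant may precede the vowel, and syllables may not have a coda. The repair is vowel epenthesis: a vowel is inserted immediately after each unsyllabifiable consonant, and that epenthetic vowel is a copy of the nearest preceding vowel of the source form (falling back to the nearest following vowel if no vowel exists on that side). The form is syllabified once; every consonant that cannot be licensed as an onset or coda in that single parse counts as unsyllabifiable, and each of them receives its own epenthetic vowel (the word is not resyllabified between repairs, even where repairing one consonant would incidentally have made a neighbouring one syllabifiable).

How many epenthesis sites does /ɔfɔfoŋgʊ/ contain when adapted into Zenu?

The unsyllabifiable consonants are /ŋ/; each receives one epenthetic vowel.

1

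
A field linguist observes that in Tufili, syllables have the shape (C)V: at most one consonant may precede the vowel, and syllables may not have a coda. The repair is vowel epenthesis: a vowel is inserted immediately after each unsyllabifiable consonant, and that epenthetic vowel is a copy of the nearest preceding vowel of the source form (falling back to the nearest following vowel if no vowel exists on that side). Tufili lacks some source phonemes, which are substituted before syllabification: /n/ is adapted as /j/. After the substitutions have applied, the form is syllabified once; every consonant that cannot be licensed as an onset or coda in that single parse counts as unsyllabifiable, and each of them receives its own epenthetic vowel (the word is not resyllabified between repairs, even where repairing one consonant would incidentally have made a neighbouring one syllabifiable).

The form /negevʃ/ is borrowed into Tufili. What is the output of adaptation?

jegeveʃe

Substitution: /n/ → /j/, giving /jegevʃ/.
Syllabifying with onset maximization leaves /v/, /ʃ/ stranded (no codas are permitted; onsets are limited to one consonant).
Inserting the epenthetic vowel yields /v/ → /ve/, /ʃ/ → /ʃe/.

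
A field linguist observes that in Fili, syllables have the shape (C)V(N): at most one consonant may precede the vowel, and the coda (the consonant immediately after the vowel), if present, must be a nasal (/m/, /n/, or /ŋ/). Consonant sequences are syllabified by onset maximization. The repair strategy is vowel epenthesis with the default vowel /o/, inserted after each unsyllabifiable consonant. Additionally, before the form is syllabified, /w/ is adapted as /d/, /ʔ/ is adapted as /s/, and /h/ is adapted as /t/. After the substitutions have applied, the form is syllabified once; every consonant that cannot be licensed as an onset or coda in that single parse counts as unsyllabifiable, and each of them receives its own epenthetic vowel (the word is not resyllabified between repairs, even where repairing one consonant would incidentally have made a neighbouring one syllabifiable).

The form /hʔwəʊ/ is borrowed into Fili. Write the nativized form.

tosodəʊ

Substitution: /h/ → /t/, /ʔ/ → /s/, /w/ → /d/, giving /tsdəʊ/.
The consonants /t/, /s/ cannot be parsed into a legal (C)V(N) syllable (only a nasal (/m/, /n/, or /ŋ/) is licensed in coda position; onsets are limited to one consonant).
Inserting the epenthetic vowel yields /t/ → /to/, /s/ → /so/.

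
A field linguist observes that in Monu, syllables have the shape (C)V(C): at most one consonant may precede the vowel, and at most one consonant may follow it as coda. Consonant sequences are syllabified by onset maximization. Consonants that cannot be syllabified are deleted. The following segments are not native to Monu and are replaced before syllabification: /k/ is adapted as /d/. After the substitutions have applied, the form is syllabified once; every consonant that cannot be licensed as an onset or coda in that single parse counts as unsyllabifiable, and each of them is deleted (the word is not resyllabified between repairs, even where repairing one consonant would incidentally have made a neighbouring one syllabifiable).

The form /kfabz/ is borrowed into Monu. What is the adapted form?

fab

Substitution: /k/ → /d/, giving /dfabz/.
The consonants /d/, /z/ cannot be parsed into a legal (C)V(C) syllable (at most one coda consonant is licensed; onsets are limited to one consonant).
Deleting the stranded consonants removes /d/, /z/.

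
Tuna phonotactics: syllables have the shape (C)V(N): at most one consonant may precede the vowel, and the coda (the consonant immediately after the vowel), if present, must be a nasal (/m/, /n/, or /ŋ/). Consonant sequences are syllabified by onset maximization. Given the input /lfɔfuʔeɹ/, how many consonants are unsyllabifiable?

2

The consonants /l/, /ɹ/ cannot be parsed into a legal (C)V(N) syllable (only a nasal (/m/, /n/, or /ŋ/) is licensed in coda position; onsets are limited to one consonant).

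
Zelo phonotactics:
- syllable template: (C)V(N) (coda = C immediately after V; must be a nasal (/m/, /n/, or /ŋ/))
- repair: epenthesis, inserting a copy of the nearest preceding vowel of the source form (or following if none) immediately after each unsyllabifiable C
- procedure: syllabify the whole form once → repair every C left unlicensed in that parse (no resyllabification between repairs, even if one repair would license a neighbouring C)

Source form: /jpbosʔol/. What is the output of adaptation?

jopobosoʔolo

The consonants /j/, /p/, /s/, /l/ cannot be parsed into a legal (C)V(N) syllable (only a nasal (/m/, /n/, or /ŋ/) is licensed in coda position; onsets are limited to one consonant).
Epenthesis after each stranded consonant: /j/ → /jo/, /p/ → /po/, /s/ → /so/, /l/ → /lo/.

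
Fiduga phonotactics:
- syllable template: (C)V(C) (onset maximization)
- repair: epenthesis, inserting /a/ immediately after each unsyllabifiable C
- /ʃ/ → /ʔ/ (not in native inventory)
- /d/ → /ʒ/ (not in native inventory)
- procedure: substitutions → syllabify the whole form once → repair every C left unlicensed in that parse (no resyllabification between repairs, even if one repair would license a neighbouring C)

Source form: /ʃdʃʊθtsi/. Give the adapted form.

ʔaʒaʔʊθtasi

Substitution: /ʃ/ → /ʔ/, /d/ → /ʒ/, giving /ʔʒʔʊθtsi/.
Under (C)V(C), the unsyllabifiable consonants are /ʔ/, /ʒ/, /t/ (at most one coda consonant is licensed; onsets are limited to one consonant).
Epenthesis after each stranded consonant: /ʔ/ → /ʔa/, /ʒ/ → /ʒa/, /t/ → /ta/.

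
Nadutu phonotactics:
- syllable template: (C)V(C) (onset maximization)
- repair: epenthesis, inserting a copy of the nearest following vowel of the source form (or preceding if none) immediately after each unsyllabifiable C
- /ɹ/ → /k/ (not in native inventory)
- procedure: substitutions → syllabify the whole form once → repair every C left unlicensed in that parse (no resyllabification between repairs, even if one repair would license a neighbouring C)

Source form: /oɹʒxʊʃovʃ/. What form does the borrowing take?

okʒʊxʊʃovʃo

Substitution: /ɹ/ → /k/, giving /okʒxʊʃovʃ/.
Under (C)V(C), the unsyllabifiable consonants are /ʒ/, /ʃ/ (at most one coda consonant is licensed; onsets are limited to one consonant).
Inserting the epenthetic vowel yields /ʒ/ → /ʒʊ/, /ʃ/ → /ʃo/.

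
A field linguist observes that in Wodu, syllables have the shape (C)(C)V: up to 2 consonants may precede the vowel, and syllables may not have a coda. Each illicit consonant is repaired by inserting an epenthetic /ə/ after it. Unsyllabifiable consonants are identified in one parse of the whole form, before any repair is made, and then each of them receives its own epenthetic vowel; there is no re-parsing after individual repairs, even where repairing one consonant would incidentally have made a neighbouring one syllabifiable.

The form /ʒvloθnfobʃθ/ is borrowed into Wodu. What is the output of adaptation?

ʒəvloθənfobəʃəθə

The consonants /ʒ/, /θ/, /b/, /ʃ/, /θ/ cannot be parsed into a legal (C)(C)V syllable (no codas are permitted; onsets may contain at most 2 consonants).
Each unlicensed consonant becomes the onset of a new syllable: /ʒ/ → /ʒə/, /θ/ → /θə/, /b/ → /bə/, /ʃ/ → /ʃə/, /θ/ → /θə/.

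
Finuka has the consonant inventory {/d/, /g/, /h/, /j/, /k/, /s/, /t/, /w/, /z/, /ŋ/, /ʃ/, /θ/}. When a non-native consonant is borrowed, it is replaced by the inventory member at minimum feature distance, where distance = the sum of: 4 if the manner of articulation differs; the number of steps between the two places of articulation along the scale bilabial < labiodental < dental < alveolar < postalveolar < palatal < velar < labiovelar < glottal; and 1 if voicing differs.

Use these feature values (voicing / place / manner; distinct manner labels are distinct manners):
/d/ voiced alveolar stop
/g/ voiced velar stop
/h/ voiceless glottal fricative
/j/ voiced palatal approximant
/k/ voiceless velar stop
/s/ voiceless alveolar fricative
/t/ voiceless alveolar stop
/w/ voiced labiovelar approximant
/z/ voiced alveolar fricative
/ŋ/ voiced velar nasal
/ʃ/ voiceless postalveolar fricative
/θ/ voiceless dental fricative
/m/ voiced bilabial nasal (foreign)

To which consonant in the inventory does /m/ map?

ŋ

/ŋ/ is closest: same manner (nasal), place distance 6 (bilabial→velar), same voicing; total 6. Next closest is /d/ at distance 7.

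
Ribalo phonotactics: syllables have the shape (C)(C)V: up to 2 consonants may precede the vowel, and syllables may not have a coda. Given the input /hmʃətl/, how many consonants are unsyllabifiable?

3

Under (C)(C)V, the unsyllabifiable consonants are /h/, /t/, /l/ (no codas are permitted; onsets may contain at most 2 consonants).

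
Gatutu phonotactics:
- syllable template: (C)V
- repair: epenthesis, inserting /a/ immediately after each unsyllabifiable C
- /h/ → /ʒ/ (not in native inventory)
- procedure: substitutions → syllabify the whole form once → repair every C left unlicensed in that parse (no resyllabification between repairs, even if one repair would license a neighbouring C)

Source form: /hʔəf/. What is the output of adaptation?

Substitution: /h/ → /ʒ/, giving /ʒʔəf/.
The consonants /ʒ/, /f/ cannot be parsed into a legal (C)V syllable (no codas are permitted; onsets are limited to one consonant).
Inserting the epenthetic vowel yields /ʒ/ → /ʒa/, /f/ → /fa/.

ʒaʔəfa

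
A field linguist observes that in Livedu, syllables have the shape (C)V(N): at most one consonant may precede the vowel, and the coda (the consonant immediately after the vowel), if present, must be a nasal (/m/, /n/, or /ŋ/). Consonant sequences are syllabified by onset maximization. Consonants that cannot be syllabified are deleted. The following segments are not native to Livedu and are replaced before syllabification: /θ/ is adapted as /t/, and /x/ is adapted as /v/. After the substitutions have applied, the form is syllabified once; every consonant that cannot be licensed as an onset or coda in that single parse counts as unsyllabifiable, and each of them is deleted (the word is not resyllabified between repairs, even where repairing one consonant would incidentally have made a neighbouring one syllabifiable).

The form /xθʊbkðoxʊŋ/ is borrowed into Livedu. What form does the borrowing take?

Substitution: /x/ → /v/, /θ/ → /t/, giving /vtʊbkðovʊŋ/.
Syllabifying with onset maximization leaves /v/, /b/, /k/ stranded (only a nasal (/m/, /n/, or /ŋ/) is licensed in coda position; onsets are limited to one consonant).
Each unlicensed consonant is deleted: /v/, /b/, /k/.

tʊðovʊŋ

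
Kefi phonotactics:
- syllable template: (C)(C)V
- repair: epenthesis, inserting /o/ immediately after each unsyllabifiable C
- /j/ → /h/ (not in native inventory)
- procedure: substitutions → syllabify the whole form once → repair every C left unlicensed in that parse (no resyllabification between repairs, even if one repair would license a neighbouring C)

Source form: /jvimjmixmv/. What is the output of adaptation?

Substitution: /j/ → /h/, giving /hvimhmixmv/.
The consonants /m/, /x/, /m/, /v/ cannot be parsed into a legal (C)(C)V syllable (no codas are permitted; onsets may contain at most 2 consonants).
Each unlicensed consonant becomes the onset of a new syllable: /m/ → /mo/, /x/ → /xo/, /m/ → /mo/, /v/ → /vo/.

hvimohmixomovo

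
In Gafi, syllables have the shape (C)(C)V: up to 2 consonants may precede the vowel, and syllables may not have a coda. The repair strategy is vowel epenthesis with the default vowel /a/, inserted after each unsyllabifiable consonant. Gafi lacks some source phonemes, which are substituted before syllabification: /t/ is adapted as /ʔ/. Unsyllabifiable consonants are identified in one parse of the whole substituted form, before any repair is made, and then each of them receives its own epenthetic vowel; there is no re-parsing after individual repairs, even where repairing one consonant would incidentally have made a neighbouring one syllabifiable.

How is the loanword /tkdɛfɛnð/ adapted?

Substitution: /t/ → /ʔ/, giving /ʔkdɛfɛnð/.
The consonants /ʔ/, /n/, /ð/ cannot be parsed into a legal (C)(C)V syllable (no codas are permitted; onsets may contain at most 2 consonants).
Epenthesis after each stranded consonant: /ʔ/ → /ʔa/, /n/ → /na/, /ð/ → /ða/.

ʔakdɛfɛnaða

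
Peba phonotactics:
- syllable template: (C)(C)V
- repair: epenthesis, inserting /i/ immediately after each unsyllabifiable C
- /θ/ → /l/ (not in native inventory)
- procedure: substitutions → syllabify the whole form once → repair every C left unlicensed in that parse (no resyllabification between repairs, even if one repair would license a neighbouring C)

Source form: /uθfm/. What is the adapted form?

Substitution: /θ/ → /l/, giving /ulfm/.
The consonants /l/, /f/, /m/ cannot be parsed into a legal (C)(C)V syllable (no codas are permitted; onsets may contain at most 2 consonants).
Each unlicensed consonant becomes the onset of a new syllable: /l/ → /li/, /f/ → /fi/, /m/ → /mi/.

ulifimi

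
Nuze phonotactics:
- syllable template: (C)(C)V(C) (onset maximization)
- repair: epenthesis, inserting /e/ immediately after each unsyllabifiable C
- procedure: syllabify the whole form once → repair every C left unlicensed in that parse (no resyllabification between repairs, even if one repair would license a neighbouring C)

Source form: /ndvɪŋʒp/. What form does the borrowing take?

Syllabifying with onset maximization leaves /n/, /ʒ/, /p/ stranded (at most one coda consonant is licensed; onsets may contain at most 2 consonants).
Inserting the epenthetic vowel yields /n/ → /ne/, /ʒ/ → /ʒe/, /p/ → /pe/.

nedvɪŋʒepe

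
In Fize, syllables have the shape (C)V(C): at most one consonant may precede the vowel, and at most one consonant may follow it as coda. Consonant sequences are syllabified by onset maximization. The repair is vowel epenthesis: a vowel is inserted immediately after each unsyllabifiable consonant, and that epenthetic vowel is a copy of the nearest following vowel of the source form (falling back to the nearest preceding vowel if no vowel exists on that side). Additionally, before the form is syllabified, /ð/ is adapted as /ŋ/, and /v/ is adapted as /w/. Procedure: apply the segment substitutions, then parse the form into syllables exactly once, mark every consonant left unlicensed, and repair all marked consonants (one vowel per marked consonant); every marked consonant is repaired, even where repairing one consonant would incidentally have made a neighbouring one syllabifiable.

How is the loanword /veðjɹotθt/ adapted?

Substitution: /v/ → /w/, /ð/ → /ŋ/, giving /weŋjɹotθt/.
Under (C)V(C), the unsyllabifiable consonants are /j/, /θ/, /t/ (at most one coda consonant is licensed; onsets are limited to one consonant).
Each unlicensed consonant becomes the onset of a new syllable: /j/ → /jo/, /θ/ → /θo/, /t/ → /to/.

weŋjoɹotθoto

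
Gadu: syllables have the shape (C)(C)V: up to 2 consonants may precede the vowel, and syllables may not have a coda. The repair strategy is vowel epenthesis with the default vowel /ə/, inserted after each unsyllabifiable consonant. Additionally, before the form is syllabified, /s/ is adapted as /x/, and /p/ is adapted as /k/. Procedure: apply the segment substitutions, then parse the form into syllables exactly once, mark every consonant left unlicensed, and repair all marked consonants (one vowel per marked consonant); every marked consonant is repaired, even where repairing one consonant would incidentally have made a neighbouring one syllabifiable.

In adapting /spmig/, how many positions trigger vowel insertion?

2

After substitution the input is /xkmig/.
The unsyllabifiable consonants are /x/, /g/; each receives one epenthetic vowel.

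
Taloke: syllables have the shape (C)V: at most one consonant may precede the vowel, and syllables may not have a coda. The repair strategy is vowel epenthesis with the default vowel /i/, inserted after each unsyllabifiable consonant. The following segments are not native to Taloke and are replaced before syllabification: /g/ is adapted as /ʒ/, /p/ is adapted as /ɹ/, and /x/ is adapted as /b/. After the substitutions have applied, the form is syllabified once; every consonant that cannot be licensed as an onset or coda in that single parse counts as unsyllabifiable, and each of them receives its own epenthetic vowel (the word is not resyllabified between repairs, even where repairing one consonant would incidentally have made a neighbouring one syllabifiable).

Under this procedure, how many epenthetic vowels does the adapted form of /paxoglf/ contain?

After substitution the input is /ɹaboʒlf/.
The unsyllabifiable consonants are /ʒ/, /l/, /f/; each receives one epenthetic vowel.

3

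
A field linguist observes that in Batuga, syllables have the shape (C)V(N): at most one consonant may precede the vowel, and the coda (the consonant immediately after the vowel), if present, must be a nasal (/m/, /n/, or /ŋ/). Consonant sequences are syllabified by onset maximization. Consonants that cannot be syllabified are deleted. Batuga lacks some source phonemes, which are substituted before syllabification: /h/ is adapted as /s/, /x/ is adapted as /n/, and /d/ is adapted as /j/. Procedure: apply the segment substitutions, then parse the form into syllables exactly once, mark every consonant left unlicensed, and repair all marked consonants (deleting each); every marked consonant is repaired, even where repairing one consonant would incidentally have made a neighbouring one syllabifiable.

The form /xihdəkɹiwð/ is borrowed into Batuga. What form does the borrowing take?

nijəɹi

Substitution: /x/ → /n/, /h/ → /s/, /d/ → /j/, giving /nisjəkɹiwð/.
The consonants /s/, /k/, /w/, /ð/ cannot be parsed into a legal (C)V(N) syllable (only a nasal (/m/, /n/, or /ŋ/) is licensed in coda position; onsets are limited to one consonant).
Deleting the stranded consonants removes /s/, /k/, /w/, /ð/.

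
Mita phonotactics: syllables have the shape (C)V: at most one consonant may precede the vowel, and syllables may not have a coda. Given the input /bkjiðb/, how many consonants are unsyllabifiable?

4

The consonants /b/, /k/, /ð/, /b/ cannot be parsed into a legal (C)V syllable (no codas are permitted; onsets are limited to one consonant).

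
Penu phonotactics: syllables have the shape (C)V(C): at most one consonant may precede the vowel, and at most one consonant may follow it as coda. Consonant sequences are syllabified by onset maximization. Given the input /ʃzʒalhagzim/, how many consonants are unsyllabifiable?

Syllabifying with onset maximization leaves /ʃ/, /z/ stranded (at most one coda consonant is licensed; onsets are limited to one consonant).

2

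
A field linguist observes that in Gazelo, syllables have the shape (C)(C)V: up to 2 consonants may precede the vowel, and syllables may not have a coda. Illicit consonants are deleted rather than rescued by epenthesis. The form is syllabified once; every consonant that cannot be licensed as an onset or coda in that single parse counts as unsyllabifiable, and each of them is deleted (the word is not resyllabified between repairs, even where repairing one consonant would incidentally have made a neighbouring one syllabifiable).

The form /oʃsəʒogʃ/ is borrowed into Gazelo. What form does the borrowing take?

The consonants /g/, /ʃ/ cannot be parsed into a legal (C)(C)V syllable (no codas are permitted; onsets may contain at most 2 consonants).
Deletion applies to /g/, /ʃ/.

oʃsəʒo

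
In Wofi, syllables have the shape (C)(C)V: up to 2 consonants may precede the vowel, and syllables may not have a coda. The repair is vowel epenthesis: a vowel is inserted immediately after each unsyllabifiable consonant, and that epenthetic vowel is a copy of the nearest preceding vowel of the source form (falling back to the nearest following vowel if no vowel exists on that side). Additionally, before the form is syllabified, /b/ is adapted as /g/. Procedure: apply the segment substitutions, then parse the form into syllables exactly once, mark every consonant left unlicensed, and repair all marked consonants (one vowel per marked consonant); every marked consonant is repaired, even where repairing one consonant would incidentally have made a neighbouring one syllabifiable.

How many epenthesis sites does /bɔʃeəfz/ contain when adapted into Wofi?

After substitution the input is /gɔʃeəfz/.
The unsyllabifiable consonants are /f/, /z/; each receives one epenthetic vowel.

2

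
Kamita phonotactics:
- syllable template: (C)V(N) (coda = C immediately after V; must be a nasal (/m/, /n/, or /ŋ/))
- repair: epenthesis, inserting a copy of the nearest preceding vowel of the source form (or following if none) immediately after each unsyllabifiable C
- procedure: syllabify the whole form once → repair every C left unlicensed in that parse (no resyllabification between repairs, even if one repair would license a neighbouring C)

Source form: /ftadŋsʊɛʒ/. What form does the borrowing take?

fatadaŋasʊɛʒɛ

Syllabifying with onset maximization leaves /f/, /d/, /ŋ/, /ʒ/ stranded (only a nasal (/m/, /n/, or /ŋ/) is licensed in coda position; onsets are limited to one consonant).
Each unlicensed consonant becomes the onset of a new syllable: /f/ → /fa/, /d/ → /da/, /ŋ/ → /ŋa/, /ʒ/ → /ʒɛ/.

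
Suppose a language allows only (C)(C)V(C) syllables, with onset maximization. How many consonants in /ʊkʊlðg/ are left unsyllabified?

2

Syllabifying with onset maximization leaves /ð/, /g/ stranded (at most one coda consonant is licensed; onsets may contain at most 2 consonants).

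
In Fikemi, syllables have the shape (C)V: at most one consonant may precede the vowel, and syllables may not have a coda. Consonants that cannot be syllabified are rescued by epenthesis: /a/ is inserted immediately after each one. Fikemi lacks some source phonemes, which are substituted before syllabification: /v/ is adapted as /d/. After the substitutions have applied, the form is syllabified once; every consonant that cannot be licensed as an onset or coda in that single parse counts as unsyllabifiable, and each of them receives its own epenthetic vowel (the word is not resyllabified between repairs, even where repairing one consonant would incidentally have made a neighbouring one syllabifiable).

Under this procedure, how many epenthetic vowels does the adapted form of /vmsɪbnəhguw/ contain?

After substitution the input is /dmsɪbnəhguw/.
The unsyllabifiable consonants are /d/, /m/, /b/, /h/, /w/; each receives one epenthetic vowel.

5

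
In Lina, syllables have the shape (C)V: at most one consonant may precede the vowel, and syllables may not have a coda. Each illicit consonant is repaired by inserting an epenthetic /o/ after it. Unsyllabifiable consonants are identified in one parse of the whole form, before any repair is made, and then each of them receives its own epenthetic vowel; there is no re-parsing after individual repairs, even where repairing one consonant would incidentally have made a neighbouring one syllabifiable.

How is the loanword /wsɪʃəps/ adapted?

The consonants /w/, /p/, /s/ cannot be parsed into a legal (C)V syllable (no codas are permitted; onsets are limited to one consonant).
Each unlicensed consonant becomes the onset of a new syllable: /w/ → /wo/, /p/ → /po/, /s/ → /so/.

wosɪʃəposo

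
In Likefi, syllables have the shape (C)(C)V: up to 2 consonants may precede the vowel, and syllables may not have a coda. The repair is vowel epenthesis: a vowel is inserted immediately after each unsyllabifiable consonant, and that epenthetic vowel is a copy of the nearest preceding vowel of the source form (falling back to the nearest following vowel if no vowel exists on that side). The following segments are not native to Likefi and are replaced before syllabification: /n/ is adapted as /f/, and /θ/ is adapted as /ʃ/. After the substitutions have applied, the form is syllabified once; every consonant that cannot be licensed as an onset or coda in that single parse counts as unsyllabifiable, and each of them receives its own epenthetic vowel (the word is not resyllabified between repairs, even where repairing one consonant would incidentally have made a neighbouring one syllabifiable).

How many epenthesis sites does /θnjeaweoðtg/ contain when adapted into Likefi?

4

After substitution the input is /ʃfjeaweoðtg/.
The unsyllabifiable consonants are /ʃ/, /ð/, /t/, /g/; each receives one epenthetic vowel.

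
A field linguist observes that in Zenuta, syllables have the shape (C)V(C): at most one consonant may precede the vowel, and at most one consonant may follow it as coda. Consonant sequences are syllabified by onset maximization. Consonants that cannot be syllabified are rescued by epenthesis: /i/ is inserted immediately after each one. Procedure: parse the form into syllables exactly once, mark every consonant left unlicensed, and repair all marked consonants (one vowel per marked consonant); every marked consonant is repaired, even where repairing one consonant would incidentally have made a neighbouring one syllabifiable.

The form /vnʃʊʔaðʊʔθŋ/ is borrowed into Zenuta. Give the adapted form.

Under (C)V(C), the unsyllabifiable consonants are /v/, /n/, /θ/, /ŋ/ (at most one coda consonant is licensed; onsets are limited to one consonant).
Each unlicensed consonant becomes the onset of a new syllable: /v/ → /vi/, /n/ → /ni/, /θ/ → /θi/, /ŋ/ → /ŋi/.

viniʃʊʔaðʊʔθiŋi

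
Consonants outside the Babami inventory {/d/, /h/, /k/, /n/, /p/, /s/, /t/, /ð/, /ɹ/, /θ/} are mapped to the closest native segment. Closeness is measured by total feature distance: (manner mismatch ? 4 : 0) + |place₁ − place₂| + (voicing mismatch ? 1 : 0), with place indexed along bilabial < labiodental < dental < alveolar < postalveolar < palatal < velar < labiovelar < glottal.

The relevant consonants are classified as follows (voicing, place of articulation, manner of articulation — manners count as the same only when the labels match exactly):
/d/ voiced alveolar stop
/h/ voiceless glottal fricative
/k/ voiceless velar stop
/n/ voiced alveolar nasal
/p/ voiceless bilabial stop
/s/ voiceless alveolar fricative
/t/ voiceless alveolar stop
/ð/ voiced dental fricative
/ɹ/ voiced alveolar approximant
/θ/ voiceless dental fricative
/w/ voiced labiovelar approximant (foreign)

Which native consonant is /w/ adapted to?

/ɹ/ is closest: same manner (approximant), place distance 4 (labiovelar→alveolar), same voicing; total 4. Next closest is /h/ at distance 6.

ɹ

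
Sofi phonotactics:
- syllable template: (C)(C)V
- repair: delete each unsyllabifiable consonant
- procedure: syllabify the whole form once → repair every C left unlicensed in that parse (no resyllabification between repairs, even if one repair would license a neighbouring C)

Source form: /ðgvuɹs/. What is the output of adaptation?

The consonants /ð/, /ɹ/, /s/ cannot be parsed into a legal (C)(C)V syllable (no codas are permitted; onsets may contain at most 2 consonants).
Deleting the stranded consonants removes /ð/, /ɹ/, /s/.

gvu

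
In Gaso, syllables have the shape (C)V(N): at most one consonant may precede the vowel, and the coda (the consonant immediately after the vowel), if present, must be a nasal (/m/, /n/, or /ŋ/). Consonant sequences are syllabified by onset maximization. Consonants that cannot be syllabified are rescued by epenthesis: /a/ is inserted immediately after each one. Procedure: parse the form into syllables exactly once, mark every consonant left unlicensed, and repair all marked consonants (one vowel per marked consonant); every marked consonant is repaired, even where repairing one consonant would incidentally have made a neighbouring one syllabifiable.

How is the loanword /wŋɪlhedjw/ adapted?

Under (C)V(N), the unsyllabifiable consonants are /w/, /l/, /d/, /j/, /w/ (only a nasal (/m/, /n/, or /ŋ/) is licensed in coda position; onsets are limited to one consonant).
Inserting the epenthetic vowel yields /w/ → /wa/, /l/ → /la/, /d/ → /da/, /j/ → /ja/, /w/ → /wa/.

waŋɪlahedajawa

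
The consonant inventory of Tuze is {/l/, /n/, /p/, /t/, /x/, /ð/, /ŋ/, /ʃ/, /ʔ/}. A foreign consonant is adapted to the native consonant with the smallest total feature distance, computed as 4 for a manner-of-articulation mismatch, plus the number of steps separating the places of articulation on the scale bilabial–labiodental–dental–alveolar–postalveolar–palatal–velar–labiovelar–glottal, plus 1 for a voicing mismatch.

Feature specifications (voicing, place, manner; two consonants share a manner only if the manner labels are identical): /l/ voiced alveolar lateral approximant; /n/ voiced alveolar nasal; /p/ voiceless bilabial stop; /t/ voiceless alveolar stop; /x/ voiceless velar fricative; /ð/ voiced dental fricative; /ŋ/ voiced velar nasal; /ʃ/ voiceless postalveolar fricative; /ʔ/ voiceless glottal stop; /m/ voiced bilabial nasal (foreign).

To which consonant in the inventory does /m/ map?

/n/ is closest: same manner (nasal), place distance 3 (bilabial→alveolar), same voicing; total 3. Next closest is /p/ at distance 5.

n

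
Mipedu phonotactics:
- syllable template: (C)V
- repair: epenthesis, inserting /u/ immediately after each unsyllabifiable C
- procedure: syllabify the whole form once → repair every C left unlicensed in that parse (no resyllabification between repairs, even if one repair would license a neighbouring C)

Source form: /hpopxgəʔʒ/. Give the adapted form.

hupopuxugəʔuʒu

Under (C)V, the unsyllabifiable consonants are /h/, /p/, /x/, /ʔ/, /ʒ/ (no codas are permitted; onsets are limited to one consonant).
Each unlicensed consonant becomes the onset of a new syllable: /h/ → /hu/, /p/ → /pu/, /x/ → /xu/, /ʔ/ → /ʔu/, /ʒ/ → /ʒu/.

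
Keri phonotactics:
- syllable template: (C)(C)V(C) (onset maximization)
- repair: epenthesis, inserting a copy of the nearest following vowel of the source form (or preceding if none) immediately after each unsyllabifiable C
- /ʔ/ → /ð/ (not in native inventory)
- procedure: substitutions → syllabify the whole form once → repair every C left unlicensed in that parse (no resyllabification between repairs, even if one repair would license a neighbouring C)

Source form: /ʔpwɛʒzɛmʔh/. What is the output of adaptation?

Substitution: /ʔ/ → /ð/, giving /ðpwɛʒzɛmðh/.
The consonants /ð/, /ð/, /h/ cannot be parsed into a legal (C)(C)V(C) syllable (at most one coda consonant is licensed; onsets may contain at most 2 consonants).
Epenthesis after each stranded consonant: /ð/ → /ðɛ/, /ð/ → /ðɛ/, /h/ → /hɛ/.

ðɛpwɛʒzɛmðɛhɛ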